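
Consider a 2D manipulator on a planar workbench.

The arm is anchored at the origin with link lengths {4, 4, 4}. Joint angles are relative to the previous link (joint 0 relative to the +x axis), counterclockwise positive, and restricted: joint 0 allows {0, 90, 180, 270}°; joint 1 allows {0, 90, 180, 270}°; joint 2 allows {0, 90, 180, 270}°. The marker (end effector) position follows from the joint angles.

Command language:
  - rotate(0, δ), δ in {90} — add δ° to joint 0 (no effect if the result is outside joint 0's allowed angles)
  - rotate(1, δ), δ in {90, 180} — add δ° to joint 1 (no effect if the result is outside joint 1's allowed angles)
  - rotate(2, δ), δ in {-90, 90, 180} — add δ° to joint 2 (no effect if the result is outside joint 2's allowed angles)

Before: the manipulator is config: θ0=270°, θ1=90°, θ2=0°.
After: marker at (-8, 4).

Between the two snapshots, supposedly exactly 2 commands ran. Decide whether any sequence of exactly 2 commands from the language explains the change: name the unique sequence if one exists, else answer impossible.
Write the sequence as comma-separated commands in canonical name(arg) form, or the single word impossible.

t0: config: θ0=270°, θ1=90°, θ2=0°
[1] after rotate(0, 90): config: θ0=0°, θ1=90°, θ2=0°
[2] after rotate(0, 90): config: θ0=90°, θ1=90°, θ2=0°
no rival 2-sequence matches.

rotate(0, 90), rotate(0, 90)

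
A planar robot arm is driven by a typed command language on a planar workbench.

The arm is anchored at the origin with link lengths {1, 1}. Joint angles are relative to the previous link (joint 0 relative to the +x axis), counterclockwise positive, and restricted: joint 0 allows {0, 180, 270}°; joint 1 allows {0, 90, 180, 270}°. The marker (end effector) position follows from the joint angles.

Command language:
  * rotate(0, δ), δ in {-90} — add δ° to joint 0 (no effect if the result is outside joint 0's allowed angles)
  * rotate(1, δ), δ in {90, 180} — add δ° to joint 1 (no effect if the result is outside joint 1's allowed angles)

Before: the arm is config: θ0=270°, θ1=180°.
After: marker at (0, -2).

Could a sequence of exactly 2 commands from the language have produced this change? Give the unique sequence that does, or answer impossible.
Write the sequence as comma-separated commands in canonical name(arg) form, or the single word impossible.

from: config: θ0=270°, θ1=180°
1. rotate(1, 90) → config: θ0=270°, θ1=270°
2. rotate(1, 90) → config: θ0=270°, θ1=0°
no other 2-command option fits: unique.

rotate(1, 90), rotate(1, 90)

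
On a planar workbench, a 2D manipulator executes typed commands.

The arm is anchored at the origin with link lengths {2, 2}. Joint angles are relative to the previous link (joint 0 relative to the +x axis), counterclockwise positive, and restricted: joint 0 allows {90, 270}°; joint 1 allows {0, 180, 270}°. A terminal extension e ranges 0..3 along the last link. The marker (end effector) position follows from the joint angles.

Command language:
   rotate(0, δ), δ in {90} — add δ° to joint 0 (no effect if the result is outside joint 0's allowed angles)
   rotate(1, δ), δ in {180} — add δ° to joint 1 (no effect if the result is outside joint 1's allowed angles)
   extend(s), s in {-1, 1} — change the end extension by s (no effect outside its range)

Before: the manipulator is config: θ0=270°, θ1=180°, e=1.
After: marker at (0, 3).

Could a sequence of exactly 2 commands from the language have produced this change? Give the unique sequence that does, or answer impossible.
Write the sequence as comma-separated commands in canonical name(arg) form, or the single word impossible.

extend(1), extend(1)

t0: config: θ0=270°, θ1=180°, e=1
[1] after extend(1): config: θ0=270°, θ1=180°, e=2
[2] after extend(1): config: θ0=270°, θ1=180°, e=3
no other 2-command option fits: unique.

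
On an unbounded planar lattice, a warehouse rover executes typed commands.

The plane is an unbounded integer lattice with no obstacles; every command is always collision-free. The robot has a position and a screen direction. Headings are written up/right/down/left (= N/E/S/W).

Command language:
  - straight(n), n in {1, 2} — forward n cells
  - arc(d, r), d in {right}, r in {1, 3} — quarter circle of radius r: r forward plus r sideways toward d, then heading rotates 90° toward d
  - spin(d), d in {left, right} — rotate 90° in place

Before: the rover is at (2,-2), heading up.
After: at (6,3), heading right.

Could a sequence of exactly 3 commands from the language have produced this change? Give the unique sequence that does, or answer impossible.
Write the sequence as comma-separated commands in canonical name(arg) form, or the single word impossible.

straight(2), arc(right, 3), straight(1)

key: position moved to (6,3) AND the heading swung to E — translation plus rotation needed
initial: at (2,-2), heading up
step 1 (straight(2)): at (2,0), heading up
step 2 (arc(right, 3)): at (5,3), heading right
step 3 (straight(1)): at (6,3), heading right
all 216 alternatives checked — unique.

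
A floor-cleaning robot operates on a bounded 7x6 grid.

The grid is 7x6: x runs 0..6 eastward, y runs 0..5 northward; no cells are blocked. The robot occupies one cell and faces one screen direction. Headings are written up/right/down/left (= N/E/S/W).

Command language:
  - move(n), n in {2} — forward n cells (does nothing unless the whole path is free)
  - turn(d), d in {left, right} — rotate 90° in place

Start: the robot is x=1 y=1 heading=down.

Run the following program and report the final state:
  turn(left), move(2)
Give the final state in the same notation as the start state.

t0: x=1 y=1 heading=down
[1] after turn(left): x=1 y=1 heading=right
[2] after move(2): x=3 y=1 heading=right

x=3 y=1 heading=right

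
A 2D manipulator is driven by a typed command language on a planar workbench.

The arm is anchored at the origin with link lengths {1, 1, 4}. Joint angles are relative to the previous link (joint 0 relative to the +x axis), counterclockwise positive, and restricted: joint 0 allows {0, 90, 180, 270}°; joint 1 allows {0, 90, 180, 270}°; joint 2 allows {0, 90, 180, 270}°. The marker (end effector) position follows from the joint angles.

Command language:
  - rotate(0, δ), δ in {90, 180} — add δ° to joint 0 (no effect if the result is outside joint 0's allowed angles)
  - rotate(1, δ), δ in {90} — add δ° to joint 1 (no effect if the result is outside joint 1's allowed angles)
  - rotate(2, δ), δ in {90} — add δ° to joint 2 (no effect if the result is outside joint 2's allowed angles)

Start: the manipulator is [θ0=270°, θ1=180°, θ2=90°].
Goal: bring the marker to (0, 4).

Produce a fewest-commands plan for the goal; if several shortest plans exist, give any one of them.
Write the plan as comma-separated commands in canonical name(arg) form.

rotate(0, 180), rotate(0, 90)

from: [θ0=270°, θ1=180°, θ2=90°]
t=1 rotate(0, 180) ⇒ [θ0=90°, θ1=180°, θ2=90°]
t=2 rotate(0, 90) ⇒ [θ0=180°, θ1=180°, θ2=90°]
nothing shorter than 2 reaches the goal.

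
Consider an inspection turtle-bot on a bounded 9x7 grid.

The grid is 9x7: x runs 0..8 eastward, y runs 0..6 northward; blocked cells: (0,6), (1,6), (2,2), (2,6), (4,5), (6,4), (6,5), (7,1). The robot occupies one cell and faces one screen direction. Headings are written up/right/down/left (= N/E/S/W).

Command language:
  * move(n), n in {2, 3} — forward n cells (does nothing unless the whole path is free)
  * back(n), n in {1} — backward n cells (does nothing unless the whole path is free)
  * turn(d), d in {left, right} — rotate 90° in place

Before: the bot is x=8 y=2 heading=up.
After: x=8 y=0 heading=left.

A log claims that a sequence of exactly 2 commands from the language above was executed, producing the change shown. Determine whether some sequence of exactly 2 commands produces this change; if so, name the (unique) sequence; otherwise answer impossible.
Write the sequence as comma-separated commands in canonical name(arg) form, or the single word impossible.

checked all 2-command options: none fits.

impossible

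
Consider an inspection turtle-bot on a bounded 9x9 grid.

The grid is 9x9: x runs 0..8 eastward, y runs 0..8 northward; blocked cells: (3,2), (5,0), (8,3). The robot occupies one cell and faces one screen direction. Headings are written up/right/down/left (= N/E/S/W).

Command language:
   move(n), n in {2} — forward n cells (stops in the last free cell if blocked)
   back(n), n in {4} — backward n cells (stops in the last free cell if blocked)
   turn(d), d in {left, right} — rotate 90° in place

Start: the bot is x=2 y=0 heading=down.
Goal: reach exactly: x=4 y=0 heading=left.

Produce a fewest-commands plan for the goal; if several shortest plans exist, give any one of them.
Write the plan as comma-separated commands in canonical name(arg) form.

initial: x=2 y=0 heading=down
1. turn(right) → x=2 y=0 heading=left
2. back(4) → x=4 y=0 heading=left
minimal: 2 command(s), checked below 2.

turn(right), back(4)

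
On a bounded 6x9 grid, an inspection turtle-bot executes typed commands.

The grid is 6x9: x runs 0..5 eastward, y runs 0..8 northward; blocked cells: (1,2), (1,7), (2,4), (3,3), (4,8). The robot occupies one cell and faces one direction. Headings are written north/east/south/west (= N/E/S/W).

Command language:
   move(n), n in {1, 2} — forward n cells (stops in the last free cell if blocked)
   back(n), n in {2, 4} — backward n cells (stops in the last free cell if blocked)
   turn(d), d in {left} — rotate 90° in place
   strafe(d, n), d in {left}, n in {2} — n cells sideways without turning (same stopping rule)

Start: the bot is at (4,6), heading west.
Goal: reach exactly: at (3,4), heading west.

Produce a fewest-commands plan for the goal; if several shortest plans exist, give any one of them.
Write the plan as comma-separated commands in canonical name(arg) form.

t0: at (4,6), heading west
t=1 move(1) ⇒ at (3,6), heading west
t=2 strafe(left, 2) ⇒ at (3,4), heading west
no 1-step plan works, so 2 is optimal.

move(1), strafe(left, 2)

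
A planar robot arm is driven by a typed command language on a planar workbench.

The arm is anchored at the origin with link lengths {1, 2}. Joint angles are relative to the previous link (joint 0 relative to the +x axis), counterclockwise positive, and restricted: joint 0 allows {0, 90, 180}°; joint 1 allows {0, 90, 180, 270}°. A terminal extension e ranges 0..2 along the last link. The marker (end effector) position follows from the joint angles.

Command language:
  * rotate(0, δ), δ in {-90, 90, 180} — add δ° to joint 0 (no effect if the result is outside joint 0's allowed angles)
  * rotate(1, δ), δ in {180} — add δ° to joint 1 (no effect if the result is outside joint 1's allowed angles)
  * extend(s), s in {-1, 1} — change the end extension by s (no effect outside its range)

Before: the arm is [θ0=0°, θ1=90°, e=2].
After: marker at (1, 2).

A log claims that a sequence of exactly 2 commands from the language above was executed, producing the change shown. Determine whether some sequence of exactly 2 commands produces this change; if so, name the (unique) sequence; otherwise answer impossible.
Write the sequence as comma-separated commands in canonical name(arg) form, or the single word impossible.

extend(-1), extend(-1)

t0: [θ0=0°, θ1=90°, e=2]
1. extend(-1) → [θ0=0°, θ1=90°, e=1]
2. extend(-1) → [θ0=0°, θ1=90°, e=0]
uniquely the one of 36 2-step routes that fits.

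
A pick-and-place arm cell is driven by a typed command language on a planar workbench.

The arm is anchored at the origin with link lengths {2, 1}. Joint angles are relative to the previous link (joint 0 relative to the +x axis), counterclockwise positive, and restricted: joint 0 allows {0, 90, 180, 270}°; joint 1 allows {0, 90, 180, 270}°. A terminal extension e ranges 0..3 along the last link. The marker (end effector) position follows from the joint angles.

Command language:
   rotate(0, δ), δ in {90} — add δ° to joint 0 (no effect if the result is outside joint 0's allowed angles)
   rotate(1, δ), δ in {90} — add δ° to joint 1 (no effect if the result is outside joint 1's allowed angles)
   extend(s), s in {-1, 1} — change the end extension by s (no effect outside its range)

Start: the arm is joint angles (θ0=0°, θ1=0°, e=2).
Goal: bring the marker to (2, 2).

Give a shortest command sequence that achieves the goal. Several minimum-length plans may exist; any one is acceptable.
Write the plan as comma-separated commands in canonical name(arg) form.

start: joint angles (θ0=0°, θ1=0°, e=2)
1. extend(-1) → joint angles (θ0=0°, θ1=0°, e=1)
2. rotate(1, 90) → joint angles (θ0=0°, θ1=90°, e=1)
nothing shorter than 2 reaches the goal.

extend(-1), rotate(1, 90)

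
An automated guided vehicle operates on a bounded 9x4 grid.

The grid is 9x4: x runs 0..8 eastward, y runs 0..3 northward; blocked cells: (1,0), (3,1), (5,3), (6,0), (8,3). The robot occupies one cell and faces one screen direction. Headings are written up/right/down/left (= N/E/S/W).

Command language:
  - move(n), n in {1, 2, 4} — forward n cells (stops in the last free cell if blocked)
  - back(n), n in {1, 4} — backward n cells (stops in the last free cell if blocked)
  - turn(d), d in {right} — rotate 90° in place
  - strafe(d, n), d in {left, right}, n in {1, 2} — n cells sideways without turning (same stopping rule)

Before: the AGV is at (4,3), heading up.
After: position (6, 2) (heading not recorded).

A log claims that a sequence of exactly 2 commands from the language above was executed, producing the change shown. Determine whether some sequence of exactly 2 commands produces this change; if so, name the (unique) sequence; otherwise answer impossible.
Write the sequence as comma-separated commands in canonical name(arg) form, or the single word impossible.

back(1), strafe(right, 2)

key: order matters: swapping back(1) and strafe(right, 2) lands elsewhere
start: at (4,3), heading up
step 1 (back(1)): at (4,2), heading up
step 2 (strafe(right, 2)): at (6,2), heading up
uniquely the one of 100 2-step routes that fits.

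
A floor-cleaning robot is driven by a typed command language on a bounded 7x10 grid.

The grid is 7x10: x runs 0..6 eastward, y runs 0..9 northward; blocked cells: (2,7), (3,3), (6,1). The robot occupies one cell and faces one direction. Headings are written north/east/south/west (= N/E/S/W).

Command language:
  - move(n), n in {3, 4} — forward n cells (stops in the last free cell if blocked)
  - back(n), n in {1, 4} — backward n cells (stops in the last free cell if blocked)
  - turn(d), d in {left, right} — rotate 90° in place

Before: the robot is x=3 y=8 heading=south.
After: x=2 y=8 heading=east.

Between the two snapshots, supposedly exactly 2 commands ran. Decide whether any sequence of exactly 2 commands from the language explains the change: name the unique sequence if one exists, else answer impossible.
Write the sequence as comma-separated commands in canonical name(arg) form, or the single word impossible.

turn(left), back(1)

key: position moved to (2,8) AND the heading swung to E — translation plus rotation needed
initial: x=3 y=8 heading=south
t=1 turn(left) ⇒ x=3 y=8 heading=east
t=2 back(1) ⇒ x=2 y=8 heading=east
no rival 2-sequence matches.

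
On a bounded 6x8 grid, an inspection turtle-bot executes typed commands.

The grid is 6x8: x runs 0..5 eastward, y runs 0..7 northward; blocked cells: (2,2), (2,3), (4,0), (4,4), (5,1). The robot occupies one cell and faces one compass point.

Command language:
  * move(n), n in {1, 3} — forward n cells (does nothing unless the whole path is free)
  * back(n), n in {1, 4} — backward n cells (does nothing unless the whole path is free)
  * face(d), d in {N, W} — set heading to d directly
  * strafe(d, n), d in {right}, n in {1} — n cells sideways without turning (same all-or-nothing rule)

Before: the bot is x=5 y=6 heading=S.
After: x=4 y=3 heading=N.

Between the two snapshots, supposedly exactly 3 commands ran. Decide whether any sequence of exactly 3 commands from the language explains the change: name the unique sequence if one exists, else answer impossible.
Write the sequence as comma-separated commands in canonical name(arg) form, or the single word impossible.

key: order matters: swapping move(3) and face(N) lands elsewhere
initial: x=5 y=6 heading=S
[1] after move(3): x=5 y=3 heading=S
[2] after strafe(right, 1): x=4 y=3 heading=S
[3] after face(N): x=4 y=3 heading=N
no other 3-command option fits: unique.

move(3), strafe(right, 1), face(N)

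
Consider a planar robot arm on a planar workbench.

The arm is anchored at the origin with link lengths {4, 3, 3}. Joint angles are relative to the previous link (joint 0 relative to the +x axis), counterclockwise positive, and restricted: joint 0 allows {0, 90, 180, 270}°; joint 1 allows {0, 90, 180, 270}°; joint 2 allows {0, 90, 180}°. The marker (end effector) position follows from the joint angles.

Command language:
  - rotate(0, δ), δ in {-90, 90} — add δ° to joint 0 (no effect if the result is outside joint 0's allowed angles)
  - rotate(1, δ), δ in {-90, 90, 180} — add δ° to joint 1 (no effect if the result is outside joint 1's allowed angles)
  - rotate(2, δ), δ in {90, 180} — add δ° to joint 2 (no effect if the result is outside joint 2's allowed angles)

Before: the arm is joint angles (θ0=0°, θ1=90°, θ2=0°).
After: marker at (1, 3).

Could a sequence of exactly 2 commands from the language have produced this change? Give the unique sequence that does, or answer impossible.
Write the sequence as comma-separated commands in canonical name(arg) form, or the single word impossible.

rotate(2, 90), rotate(2, 180)

key: order matters: swapping rotate(2, 90) and rotate(2, 180) lands elsewhere
t0: joint angles (θ0=0°, θ1=90°, θ2=0°)
step 1 (rotate(2, 90)): joint angles (θ0=0°, θ1=90°, θ2=90°)
step 2 (rotate(2, 180)): joint angles (θ0=0°, θ1=90°, θ2=90°)
uniquely the one of 49 2-step routes that fits.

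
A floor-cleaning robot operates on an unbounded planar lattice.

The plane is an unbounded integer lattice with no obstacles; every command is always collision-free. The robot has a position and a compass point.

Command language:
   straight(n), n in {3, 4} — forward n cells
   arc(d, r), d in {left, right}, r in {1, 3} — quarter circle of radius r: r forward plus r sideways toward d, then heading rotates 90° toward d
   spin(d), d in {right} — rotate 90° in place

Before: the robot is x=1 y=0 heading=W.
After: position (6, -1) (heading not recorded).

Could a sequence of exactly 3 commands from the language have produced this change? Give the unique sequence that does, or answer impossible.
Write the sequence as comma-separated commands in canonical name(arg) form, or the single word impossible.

key: order matters: swapping arc(left, 1) and arc(left, 3) lands elsewhere
from: x=1 y=0 heading=W
step 1 (arc(left, 1)): x=0 y=-1 heading=S
step 2 (arc(left, 3)): x=3 y=-4 heading=E
step 3 (arc(left, 3)): x=6 y=-1 heading=N
no other 3-command option fits: unique.

arc(left, 1), arc(left, 3), arc(left, 3)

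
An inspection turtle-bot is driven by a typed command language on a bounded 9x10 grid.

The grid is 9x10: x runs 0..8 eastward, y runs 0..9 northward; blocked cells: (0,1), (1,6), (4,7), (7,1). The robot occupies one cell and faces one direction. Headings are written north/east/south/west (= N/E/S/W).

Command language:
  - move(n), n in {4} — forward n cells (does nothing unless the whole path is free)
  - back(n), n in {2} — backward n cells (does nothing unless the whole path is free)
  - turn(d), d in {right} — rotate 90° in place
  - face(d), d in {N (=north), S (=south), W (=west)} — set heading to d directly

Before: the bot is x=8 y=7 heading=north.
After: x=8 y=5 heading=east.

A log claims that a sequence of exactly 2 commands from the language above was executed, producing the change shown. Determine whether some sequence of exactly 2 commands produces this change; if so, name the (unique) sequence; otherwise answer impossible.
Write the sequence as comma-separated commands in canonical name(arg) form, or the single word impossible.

back(2), turn(right)

key: cell and facing (now E) both changed — the 2 commands mix motion and turning
from: x=8 y=7 heading=north
step 1 (back(2)): x=8 y=5 heading=north
step 2 (turn(right)): x=8 y=5 heading=east
no other 2-command option fits: unique.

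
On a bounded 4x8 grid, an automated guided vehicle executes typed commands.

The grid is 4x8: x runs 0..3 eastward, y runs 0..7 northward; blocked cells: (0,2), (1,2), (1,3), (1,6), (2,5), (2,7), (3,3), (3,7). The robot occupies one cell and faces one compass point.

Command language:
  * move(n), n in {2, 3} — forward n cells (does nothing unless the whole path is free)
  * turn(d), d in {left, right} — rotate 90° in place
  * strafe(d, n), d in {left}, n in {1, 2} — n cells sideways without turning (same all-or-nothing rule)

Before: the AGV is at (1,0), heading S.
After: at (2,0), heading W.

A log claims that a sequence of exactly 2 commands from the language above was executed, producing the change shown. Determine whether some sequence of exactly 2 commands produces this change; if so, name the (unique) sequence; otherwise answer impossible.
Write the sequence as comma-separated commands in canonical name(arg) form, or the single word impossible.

strafe(left, 1), turn(right)

key: order matters: swapping strafe(left, 1) and turn(right) lands elsewhere
start: at (1,0), heading S
step 1 (strafe(left, 1)): at (2,0), heading S
step 2 (turn(right)): at (2,0), heading W
no other 2-command option fits: unique.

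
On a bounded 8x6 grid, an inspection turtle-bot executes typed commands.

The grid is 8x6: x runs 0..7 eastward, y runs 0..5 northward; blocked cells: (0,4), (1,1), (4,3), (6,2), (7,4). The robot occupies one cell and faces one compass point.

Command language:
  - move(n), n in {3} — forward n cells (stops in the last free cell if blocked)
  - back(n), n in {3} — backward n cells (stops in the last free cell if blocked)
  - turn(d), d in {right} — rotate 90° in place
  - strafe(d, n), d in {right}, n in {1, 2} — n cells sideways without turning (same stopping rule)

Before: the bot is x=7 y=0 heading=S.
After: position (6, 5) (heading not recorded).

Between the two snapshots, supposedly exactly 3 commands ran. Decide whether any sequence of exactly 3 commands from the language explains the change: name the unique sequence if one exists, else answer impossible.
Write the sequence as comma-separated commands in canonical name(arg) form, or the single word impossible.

back(3), strafe(right, 1), back(3)

key: the second back(3) runs into the grid edge before its full distance
initial: x=7 y=0 heading=S
1. back(3) → x=7 y=3 heading=S
2. strafe(right, 1) → x=6 y=3 heading=S
3. back(3) → x=6 y=5 heading=S
uniquely the one of 125 3-step routes that fits.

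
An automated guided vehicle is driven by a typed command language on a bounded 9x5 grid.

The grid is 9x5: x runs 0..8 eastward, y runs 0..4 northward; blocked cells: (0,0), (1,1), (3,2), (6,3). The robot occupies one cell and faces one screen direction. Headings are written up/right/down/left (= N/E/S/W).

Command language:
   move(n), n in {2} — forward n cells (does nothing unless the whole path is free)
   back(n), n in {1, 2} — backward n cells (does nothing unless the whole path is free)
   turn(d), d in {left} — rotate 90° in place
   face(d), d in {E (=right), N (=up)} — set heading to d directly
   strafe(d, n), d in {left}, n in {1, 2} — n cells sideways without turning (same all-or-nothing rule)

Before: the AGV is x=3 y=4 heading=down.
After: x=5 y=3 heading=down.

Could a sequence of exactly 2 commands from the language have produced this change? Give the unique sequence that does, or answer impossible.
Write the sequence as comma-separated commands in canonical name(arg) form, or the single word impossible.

impossible

checked all 2-command options: none fits.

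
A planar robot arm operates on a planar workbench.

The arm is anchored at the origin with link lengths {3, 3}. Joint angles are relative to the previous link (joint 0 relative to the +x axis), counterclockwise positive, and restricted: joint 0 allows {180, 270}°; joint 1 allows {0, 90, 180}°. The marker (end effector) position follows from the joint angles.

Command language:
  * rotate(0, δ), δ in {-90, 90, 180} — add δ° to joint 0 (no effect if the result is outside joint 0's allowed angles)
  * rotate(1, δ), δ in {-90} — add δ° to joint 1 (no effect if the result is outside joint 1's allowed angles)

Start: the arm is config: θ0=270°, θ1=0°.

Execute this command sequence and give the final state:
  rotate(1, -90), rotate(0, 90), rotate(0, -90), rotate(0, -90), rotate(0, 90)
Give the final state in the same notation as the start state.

from: config: θ0=270°, θ1=0°
step 1 (rotate(1, -90)): config: θ0=270°, θ1=0°
step 2 (rotate(0, 90)): config: θ0=270°, θ1=0°
step 3 (rotate(0, -90)): config: θ0=180°, θ1=0°
step 4 (rotate(0, -90)): config: θ0=180°, θ1=0°
step 5 (rotate(0, 90)): config: θ0=270°, θ1=0°

config: θ0=270°, θ1=0°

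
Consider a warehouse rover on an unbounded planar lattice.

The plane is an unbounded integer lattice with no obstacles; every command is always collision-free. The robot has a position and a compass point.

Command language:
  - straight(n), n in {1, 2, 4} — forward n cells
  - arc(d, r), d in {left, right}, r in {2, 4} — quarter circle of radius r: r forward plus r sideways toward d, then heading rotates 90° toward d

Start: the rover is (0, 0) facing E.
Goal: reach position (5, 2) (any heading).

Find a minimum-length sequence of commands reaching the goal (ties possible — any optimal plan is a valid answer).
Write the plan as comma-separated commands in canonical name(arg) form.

initial: (0, 0) facing E
step 1 (straight(1)): (1, 0) facing E
step 2 (straight(2)): (3, 0) facing E
step 3 (arc(left, 2)): (5, 2) facing N
shorter routes all fall short; 3 is best.

straight(1), straight(2), arc(left, 2)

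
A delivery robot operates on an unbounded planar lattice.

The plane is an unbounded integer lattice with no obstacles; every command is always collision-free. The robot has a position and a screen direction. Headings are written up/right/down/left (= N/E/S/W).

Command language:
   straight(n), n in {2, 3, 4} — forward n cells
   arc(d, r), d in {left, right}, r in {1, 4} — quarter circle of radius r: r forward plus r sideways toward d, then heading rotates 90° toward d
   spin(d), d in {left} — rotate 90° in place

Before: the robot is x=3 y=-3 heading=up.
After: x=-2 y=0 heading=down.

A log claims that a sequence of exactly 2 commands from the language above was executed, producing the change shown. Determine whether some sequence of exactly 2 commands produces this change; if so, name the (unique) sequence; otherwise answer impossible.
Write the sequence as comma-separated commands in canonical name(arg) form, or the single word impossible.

key: cell and facing (now S) both changed — the 2 commands mix motion and turning
t0: x=3 y=-3 heading=up
1. arc(left, 4) → x=-1 y=1 heading=left
2. arc(left, 1) → x=-2 y=0 heading=down
no other 2-command option fits: unique.

arc(left, 4), arc(left, 1)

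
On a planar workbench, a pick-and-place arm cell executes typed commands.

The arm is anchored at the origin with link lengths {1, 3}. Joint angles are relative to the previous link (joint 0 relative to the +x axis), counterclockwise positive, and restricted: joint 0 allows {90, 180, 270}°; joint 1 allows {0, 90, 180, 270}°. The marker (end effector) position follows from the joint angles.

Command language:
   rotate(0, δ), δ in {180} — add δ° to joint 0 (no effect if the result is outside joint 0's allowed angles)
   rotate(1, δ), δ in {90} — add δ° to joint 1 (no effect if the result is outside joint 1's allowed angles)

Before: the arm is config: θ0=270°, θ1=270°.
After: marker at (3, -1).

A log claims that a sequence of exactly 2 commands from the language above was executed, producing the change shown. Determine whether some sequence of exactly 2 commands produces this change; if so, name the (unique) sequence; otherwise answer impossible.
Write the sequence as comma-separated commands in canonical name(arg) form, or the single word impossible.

begin: config: θ0=270°, θ1=270°
t=1 rotate(1, 90) ⇒ config: θ0=270°, θ1=0°
t=2 rotate(1, 90) ⇒ config: θ0=270°, θ1=90°
uniquely the one of 4 2-step routes that fits.

rotate(1, 90), rotate(1, 90)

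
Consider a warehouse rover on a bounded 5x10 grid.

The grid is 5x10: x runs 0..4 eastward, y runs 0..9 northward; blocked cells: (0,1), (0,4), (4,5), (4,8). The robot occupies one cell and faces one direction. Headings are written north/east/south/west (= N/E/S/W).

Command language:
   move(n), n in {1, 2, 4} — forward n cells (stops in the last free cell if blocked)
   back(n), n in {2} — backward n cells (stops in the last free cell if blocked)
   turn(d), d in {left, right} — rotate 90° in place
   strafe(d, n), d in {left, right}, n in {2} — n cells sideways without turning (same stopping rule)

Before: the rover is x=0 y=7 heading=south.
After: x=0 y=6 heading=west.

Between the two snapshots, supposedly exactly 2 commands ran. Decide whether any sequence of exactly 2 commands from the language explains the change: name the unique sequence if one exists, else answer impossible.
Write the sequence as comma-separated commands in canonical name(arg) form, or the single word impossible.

move(1), turn(right)

key: running turn(right) before move(1) would end elsewhere — order is forced
start: x=0 y=7 heading=south
[1] after move(1): x=0 y=6 heading=south
[2] after turn(right): x=0 y=6 heading=west
no other 2-command option fits: unique.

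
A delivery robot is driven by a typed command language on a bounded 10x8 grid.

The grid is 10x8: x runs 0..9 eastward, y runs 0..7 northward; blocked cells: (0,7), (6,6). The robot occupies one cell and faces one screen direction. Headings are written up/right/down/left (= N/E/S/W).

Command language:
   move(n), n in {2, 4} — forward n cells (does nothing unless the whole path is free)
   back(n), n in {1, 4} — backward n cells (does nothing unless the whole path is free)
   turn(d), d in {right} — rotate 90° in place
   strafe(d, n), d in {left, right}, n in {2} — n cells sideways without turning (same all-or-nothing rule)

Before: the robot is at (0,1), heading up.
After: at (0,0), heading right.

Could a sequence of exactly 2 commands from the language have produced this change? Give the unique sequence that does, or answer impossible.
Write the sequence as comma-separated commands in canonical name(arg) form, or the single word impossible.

back(1), turn(right)

key: cell and facing (now E) both changed — the 2 commands mix motion and turning
start: at (0,1), heading up
step 1 (back(1)): at (0,0), heading up
step 2 (turn(right)): at (0,0), heading right
uniquely the one of 49 2-step routes that fits.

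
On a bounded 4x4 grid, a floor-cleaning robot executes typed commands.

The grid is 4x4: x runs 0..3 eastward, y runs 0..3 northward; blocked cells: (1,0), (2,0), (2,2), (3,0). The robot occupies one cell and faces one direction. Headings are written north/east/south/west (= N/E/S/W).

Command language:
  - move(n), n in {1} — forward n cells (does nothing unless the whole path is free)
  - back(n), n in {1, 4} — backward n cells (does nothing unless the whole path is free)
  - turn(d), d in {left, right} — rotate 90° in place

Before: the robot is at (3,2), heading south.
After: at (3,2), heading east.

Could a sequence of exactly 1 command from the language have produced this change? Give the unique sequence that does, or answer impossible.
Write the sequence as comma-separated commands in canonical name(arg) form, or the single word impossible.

key: parked at (3,2) the whole time — nothing moves the robot
start: at (3,2), heading south
t=1 turn(left) ⇒ at (3,2), heading east
all 5 alternatives checked — unique.

turn(left)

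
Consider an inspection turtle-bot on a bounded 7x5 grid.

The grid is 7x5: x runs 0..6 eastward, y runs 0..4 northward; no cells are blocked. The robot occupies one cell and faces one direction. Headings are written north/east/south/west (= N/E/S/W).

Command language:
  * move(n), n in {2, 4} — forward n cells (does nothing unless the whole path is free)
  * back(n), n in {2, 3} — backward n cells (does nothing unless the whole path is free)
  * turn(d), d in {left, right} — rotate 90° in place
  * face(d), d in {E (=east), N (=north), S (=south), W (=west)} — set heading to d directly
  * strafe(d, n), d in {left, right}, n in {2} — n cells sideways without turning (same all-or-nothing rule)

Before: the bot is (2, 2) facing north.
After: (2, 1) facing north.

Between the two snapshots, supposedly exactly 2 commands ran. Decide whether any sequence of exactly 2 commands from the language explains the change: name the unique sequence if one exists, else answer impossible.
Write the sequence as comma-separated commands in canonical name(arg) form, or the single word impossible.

move(2), back(3)

key: running back(3) before move(2) would end elsewhere — order is forced
begin: (2, 2) facing north
step 1 (move(2)): (2, 4) facing north
step 2 (back(3)): (2, 1) facing north
no rival 2-sequence matches.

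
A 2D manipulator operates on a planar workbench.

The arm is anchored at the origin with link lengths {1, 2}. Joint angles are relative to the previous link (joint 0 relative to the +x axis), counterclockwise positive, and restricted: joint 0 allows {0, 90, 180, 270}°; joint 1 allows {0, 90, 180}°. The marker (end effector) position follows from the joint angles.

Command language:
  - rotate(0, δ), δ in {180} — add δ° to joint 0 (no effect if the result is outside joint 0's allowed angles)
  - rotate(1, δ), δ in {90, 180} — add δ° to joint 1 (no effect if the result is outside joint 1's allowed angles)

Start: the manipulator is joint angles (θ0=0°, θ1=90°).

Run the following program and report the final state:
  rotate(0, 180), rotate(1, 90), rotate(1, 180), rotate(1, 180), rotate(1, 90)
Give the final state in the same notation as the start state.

begin: joint angles (θ0=0°, θ1=90°)
step 1 (rotate(0, 180)): joint angles (θ0=180°, θ1=90°)
step 2 (rotate(1, 90)): joint angles (θ0=180°, θ1=180°)
step 3 (rotate(1, 180)): joint angles (θ0=180°, θ1=0°)
step 4 (rotate(1, 180)): joint angles (θ0=180°, θ1=180°)
step 5 (rotate(1, 90)): joint angles (θ0=180°, θ1=180°)

joint angles (θ0=180°, θ1=180°)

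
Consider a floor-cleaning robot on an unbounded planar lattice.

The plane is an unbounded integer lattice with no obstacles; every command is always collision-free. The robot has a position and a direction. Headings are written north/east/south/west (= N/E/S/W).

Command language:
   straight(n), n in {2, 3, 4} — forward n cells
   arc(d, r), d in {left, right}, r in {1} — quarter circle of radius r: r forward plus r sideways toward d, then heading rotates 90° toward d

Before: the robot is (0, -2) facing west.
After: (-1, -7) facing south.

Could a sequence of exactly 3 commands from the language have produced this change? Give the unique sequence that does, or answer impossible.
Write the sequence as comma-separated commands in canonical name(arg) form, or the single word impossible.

arc(left, 1), straight(2), straight(2)

key: cell and facing (now S) both changed — the 3 commands mix motion and turning
begin: (0, -2) facing west
[1] after arc(left, 1): (-1, -3) facing south
[2] after straight(2): (-1, -5) facing south
[3] after straight(2): (-1, -7) facing south
no other 3-command option fits: unique.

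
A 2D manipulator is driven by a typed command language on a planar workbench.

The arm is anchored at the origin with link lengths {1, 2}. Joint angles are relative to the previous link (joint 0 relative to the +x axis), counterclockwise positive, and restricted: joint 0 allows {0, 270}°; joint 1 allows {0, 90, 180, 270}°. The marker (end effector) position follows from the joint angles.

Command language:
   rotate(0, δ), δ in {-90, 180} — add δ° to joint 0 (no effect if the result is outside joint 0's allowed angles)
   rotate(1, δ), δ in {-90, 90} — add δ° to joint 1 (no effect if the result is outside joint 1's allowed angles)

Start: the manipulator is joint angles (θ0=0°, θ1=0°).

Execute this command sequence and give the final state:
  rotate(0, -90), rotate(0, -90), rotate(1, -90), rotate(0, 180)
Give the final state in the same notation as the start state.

begin: joint angles (θ0=0°, θ1=0°)
t=1 rotate(0, -90) ⇒ joint angles (θ0=270°, θ1=0°)
t=2 rotate(0, -90) ⇒ joint angles (θ0=270°, θ1=0°)
t=3 rotate(1, -90) ⇒ joint angles (θ0=270°, θ1=270°)
t=4 rotate(0, 180) ⇒ joint angles (θ0=270°, θ1=270°)

joint angles (θ0=270°, θ1=270°)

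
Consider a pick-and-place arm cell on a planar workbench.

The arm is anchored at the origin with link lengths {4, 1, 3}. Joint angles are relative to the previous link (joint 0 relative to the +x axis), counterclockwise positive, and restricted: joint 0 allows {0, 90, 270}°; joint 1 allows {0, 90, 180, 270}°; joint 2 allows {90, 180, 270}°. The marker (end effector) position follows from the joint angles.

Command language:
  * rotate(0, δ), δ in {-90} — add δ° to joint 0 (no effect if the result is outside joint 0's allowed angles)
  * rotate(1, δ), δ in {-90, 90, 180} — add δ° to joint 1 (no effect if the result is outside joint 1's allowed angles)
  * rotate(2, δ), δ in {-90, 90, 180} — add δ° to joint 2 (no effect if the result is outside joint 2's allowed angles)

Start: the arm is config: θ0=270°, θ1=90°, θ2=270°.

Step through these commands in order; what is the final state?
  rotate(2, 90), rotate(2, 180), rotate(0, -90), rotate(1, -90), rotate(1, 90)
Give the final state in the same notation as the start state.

begin: config: θ0=270°, θ1=90°, θ2=270°
step 1 (rotate(2, 90)): config: θ0=270°, θ1=90°, θ2=270°
step 2 (rotate(2, 180)): config: θ0=270°, θ1=90°, θ2=90°
step 3 (rotate(0, -90)): config: θ0=270°, θ1=90°, θ2=90°
step 4 (rotate(1, -90)): config: θ0=270°, θ1=0°, θ2=90°
step 5 (rotate(1, 90)): config: θ0=270°, θ1=90°, θ2=90°

config: θ0=270°, θ1=90°, θ2=90°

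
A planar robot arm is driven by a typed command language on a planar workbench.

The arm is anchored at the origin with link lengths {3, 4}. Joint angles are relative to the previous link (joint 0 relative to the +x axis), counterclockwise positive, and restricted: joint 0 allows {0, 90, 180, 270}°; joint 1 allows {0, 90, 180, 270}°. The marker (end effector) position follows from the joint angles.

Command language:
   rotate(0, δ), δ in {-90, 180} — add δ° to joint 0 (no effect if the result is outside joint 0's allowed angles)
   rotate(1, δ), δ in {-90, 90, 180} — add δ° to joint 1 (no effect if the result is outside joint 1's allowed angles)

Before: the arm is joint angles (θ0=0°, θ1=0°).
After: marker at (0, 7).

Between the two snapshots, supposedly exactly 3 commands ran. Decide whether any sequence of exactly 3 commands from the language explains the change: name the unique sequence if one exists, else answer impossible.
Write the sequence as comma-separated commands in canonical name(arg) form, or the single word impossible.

rotate(0, -90), rotate(0, -90), rotate(0, -90)

begin: joint angles (θ0=0°, θ1=0°)
[1] after rotate(0, -90): joint angles (θ0=270°, θ1=0°)
[2] after rotate(0, -90): joint angles (θ0=180°, θ1=0°)
[3] after rotate(0, -90): joint angles (θ0=90°, θ1=0°)
no rival 3-sequence matches.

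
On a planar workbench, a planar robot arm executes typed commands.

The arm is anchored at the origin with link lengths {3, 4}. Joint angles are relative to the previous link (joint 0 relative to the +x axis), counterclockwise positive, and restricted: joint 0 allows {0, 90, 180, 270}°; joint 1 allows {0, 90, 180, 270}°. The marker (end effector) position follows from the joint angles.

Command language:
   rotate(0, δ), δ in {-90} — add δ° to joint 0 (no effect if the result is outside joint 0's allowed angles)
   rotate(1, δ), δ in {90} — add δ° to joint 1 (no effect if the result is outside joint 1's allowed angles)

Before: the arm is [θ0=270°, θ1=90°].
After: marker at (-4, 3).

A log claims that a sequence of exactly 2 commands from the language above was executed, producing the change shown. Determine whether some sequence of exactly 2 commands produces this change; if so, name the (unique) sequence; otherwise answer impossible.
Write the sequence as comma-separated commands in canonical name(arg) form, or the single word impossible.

rotate(0, -90), rotate(0, -90)

initial: [θ0=270°, θ1=90°]
step 1 (rotate(0, -90)): [θ0=180°, θ1=90°]
step 2 (rotate(0, -90)): [θ0=90°, θ1=90°]
uniquely the one of 4 2-step routes that fits.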